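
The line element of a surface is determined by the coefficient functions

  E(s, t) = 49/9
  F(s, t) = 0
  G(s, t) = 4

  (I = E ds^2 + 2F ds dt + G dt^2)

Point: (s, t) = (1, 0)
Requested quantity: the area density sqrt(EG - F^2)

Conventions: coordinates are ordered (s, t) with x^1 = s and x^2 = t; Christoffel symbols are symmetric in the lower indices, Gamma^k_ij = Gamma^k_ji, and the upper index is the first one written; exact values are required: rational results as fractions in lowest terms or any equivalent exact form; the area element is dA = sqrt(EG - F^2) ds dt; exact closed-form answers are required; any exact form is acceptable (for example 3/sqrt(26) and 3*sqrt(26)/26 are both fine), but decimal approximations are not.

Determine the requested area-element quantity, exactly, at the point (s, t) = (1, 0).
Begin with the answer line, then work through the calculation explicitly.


Answer: sqrt(EG - F^2) = 14/3

E = 49/9, F = 0, G = 4; EG - F^2 = 196/9


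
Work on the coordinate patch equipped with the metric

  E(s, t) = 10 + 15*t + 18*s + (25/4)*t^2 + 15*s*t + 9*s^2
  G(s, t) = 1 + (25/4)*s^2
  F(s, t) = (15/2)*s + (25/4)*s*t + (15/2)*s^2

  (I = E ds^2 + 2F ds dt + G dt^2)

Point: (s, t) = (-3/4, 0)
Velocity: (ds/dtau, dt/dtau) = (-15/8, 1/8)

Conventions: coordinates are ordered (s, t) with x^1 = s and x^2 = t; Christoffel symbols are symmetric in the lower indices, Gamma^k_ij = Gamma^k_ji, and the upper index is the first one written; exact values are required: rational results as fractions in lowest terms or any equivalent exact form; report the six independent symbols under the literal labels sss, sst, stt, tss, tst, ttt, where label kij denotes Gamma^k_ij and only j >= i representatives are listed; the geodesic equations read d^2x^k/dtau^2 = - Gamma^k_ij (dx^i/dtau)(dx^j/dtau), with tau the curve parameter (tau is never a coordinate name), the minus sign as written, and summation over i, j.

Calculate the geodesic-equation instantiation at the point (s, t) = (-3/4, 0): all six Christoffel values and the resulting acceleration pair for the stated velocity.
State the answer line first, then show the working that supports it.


Answer: Gamma_sss = 144/325, Gamma_sst = 24/65, Gamma_stt = 0, Gamma_tss = -72/65, Gamma_tst = -12/13, Gamma_ttt = 0; accelerations (d^2s/dtau^2, d^2t/dtau^2) = (-18/13, 45/13)

E = 25/16, F = -45/32, G = 289/64 at the point
E_s = 9/2, E_t = 15/4, F_s = -15/4, F_t = -75/16, G_s = -75/8, G_t = 0
EG - F^2 = 325/64;  g^inv = (64/325) * [[289/64, 45/32], [45/32, 25/16]]
first-kind symbols [ij,l] = (1/2)(d_i g_jl + d_j g_il - d_l g_ij): [ss,s] = E_s/2 = 9/4, [ss,t] = F_s - E_t/2 = -45/8, [st,s] = E_t/2 = 15/8, [st,t] = G_s/2 = -75/16, [tt,s] = F_t - G_s/2 = 0, [tt,t] = G_t/2 = 0
Gamma^s_ij = (G*[ij,s] - F*[ij,t])/(EG - F^2), Gamma^t_ij = (E*[ij,t] - F*[ij,s])/(EG - F^2)
Gamma_sss = 144/325, Gamma_sst = 24/65, Gamma_stt = 0, Gamma_tss = -72/65, Gamma_tst = -12/13, Gamma_ttt = 0
d^2s/dtau^2 = -(Gamma_sss*(-15/8)^2 + 2*Gamma_sst*(-15/8)*(1/8) + Gamma_stt*(1/8)^2) = -18/13
d^2t/dtau^2 = -(Gamma_tss*(-15/8)^2 + 2*Gamma_tst*(-15/8)*(1/8) + Gamma_ttt*(1/8)^2) = 45/13


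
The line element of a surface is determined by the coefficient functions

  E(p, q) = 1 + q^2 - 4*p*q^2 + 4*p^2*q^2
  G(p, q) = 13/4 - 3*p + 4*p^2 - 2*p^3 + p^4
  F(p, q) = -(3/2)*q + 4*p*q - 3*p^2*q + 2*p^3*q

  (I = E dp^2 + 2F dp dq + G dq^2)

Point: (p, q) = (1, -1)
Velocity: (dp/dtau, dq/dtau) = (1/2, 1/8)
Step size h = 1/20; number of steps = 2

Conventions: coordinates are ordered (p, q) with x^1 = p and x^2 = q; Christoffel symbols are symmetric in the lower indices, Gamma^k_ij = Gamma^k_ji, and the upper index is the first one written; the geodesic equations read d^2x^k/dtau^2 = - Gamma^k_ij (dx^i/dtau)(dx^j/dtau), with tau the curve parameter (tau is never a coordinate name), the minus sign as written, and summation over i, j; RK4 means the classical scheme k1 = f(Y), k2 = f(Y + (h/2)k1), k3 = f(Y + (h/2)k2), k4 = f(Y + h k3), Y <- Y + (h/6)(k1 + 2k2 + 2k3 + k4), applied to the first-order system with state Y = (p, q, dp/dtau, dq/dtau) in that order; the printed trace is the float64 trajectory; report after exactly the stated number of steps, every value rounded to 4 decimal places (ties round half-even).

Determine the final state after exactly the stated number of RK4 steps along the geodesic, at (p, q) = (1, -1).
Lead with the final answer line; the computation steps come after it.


Answer: p = 1.0496, q = -0.9869, dp/dtau = 0.4917, dq/dtau = 0.1372

f(Y) = (dp/dtau, dq/dtau, -Gamma^p_ij Y'^i Y'^j, -Gamma^q_ij Y'^i Y'^j) with the Gammas evaluated at the stage position; h = 0.050000; intermediate values shown to 6 dp
step 0: p = 1.0000, q = -1.0000, dp/dtau = 0.5000, dq/dtau = 0.1250
step 1:
  k1: at (p, q) = (1.000000, -1.000000), (dp/dtau, dq/dtau) = (0.500000, 0.125000); Gamma_ppp = 0.470588, Gamma_ppq = -0.235294, Gamma_pqq = 0.000000, Gamma_qpp = -0.705882, Gamma_qpq = 0.352941, Gamma_qqq = 0.000000; k1 = (0.500000, 0.125000, -0.088235, 0.132353)
  k2: at (p, q) = (1.012500, -0.996875), (dp/dtau, dq/dtau) = (0.497794, 0.128309); Gamma_ppp = 0.470248, Gamma_ppq = -0.241758, Gamma_pqq = 0.000000, Gamma_qpp = -0.696150, Gamma_qpq = 0.357895, Gamma_qqq = 0.000000; k2 = (0.497794, 0.128309, -0.085644, 0.126787)
  k3: at (p, q) = (1.012445, -0.996792), (dp/dtau, dq/dtau) = (0.497859, 0.128170); Gamma_ppp = 0.470181, Gamma_ppq = -0.241717, Gamma_pqq = 0.000000, Gamma_qpp = -0.696157, Gamma_qpq = 0.357890, Gamma_qqq = 0.000000; k3 = (0.497859, 0.128170, -0.085693, 0.126878)
  k4: at (p, q) = (1.024893, -0.993592), (dp/dtau, dq/dtau) = (0.495715, 0.131344); Gamma_ppp = 0.469462, Gamma_ppq = -0.248006, Gamma_pqq = 0.000000, Gamma_qpp = -0.686606, Gamma_qpq = 0.362719, Gamma_qqq = 0.000000; k4 = (0.495715, 0.131344, -0.083068, 0.121489)
  Y <- Y + (h/6)(k1 + 2k2 + 2k3 + k4): p = 1.0249, q = -0.9936, dp/dtau = 0.4957, dq/dtau = 0.1313
step 2:
  k1: at (p, q) = (1.024892, -0.993589), (dp/dtau, dq/dtau) = (0.495717, 0.131343); Gamma_ppp = 0.469460, Gamma_ppq = -0.248006, Gamma_pqq = 0.000000, Gamma_qpp = -0.686605, Gamma_qpq = 0.362719, Gamma_qqq = 0.000000; k1 = (0.495717, 0.131343, -0.083068, 0.121491)
  k2: at (p, q) = (1.037285, -0.990306), (dp/dtau, dq/dtau) = (0.493640, 0.134380); Gamma_ppp = 0.468378, Gamma_ppq = -0.254116, Gamma_pqq = 0.000000, Gamma_qpp = -0.677235, Gamma_qpq = 0.367430, Gamma_qqq = 0.000000; k2 = (0.493640, 0.134380, -0.080421, 0.116282)
  k3: at (p, q) = (1.037233, -0.990230), (dp/dtau, dq/dtau) = (0.493706, 0.134250); Gamma_ppp = 0.468319, Gamma_ppq = -0.254079, Gamma_pqq = 0.000000, Gamma_qpp = -0.677243, Gamma_qpq = 0.367427, Gamma_qqq = 0.000000; k3 = (0.493706, 0.134250, -0.080470, 0.116369)
  k4: at (p, q) = (1.049577, -0.986877), (dp/dtau, dq/dtau) = (0.491693, 0.137162); Gamma_ppp = 0.466909, Gamma_ppq = -0.260015, Gamma_pqq = 0.000000, Gamma_qpp = -0.668055, Gamma_qpq = 0.372030, Gamma_qqq = 0.000000; k4 = (0.491693, 0.137162, -0.077809, 0.111330)
  Y <- Y + (h/6)(k1 + 2k2 + 2k3 + k4): p = 1.0496, q = -0.9869, dp/dtau = 0.4917, dq/dtau = 0.1372


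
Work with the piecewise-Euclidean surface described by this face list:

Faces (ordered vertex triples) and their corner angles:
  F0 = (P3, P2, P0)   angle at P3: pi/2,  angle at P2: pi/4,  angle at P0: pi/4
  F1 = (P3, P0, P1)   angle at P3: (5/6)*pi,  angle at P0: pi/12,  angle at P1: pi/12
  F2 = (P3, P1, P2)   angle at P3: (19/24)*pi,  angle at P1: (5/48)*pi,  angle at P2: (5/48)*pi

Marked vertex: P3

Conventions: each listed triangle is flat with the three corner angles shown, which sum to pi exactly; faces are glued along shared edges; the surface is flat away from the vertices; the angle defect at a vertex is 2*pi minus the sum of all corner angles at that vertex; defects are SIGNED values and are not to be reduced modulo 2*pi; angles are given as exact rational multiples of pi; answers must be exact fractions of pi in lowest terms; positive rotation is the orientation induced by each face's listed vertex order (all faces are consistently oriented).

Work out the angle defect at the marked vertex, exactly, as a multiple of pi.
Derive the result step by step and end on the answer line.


Sum of corner angles at P3: (17/8)*pi
defect = 2*pi - (17/8)*pi

Answer: defect(P3) = -pi/8


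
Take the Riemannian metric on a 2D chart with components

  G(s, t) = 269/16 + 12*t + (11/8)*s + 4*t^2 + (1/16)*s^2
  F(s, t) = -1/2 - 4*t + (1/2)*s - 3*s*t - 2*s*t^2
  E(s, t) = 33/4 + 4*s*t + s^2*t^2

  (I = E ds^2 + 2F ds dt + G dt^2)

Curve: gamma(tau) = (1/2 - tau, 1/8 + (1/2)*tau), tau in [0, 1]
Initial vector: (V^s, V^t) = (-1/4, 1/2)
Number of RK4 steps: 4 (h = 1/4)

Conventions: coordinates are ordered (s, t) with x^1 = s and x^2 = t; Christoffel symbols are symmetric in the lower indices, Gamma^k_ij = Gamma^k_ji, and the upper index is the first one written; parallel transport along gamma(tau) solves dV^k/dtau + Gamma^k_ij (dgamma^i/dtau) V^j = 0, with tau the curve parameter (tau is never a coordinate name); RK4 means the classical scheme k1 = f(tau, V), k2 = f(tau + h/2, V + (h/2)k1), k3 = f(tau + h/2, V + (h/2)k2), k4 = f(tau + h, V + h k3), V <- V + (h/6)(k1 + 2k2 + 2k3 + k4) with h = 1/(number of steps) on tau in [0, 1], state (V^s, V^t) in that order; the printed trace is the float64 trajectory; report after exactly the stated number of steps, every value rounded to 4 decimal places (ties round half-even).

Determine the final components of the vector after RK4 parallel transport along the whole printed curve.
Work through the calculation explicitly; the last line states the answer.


gamma'(tau) = (-1, 1/2); f(tau, V)^k = -Gamma^k_ij(gamma(tau)) gamma'^i(tau) V^j; h = 1/4; intermediate values shown to 6 dp
curve data and Christoffel symbols at the stage parameters:
  tau = 0.000000: gamma = (0.500000, 0.125000), gamma' = (-1.000000, 0.500000); Gamma_sss = 0.024949, Gamma_sst = 0.126197, Gamma_stt = -0.726562, Gamma_tss = -0.047894, Gamma_tst = 0.043979, Gamma_ttt = 0.304406
  tau = 0.125000: gamma = (0.375000, 0.187500), gamma' = (-1.000000, 0.500000); Gamma_sss = 0.038847, Gamma_sst = 0.097415, Gamma_stt = -0.671251, Gamma_tss = -0.043527, Gamma_tst = 0.042456, Gamma_ttt = 0.297934
  tau = 0.250000: gamma = (0.250000, 0.250000), gamma' = (-1.000000, 0.500000); Gamma_sss = 0.053235, Gamma_sst = 0.068087, Gamma_stt = -0.615377, Gamma_tss = -0.039479, Gamma_tst = 0.039766, Gamma_ttt = 0.294914
  tau = 0.375000: gamma = (0.125000, 0.312500), gamma' = (-1.000000, 0.500000); Gamma_sss = 0.067926, Gamma_sst = 0.038195, Gamma_stt = -0.557476, Gamma_tss = -0.036138, Gamma_tst = 0.036220, Gamma_ttt = 0.294913
  tau = 0.500000: gamma = (0.000000, 0.375000), gamma' = (-1.000000, 0.500000); Gamma_sss = 0.082699, Gamma_sst = 0.007792, Gamma_stt = -0.496060, Gamma_tss = -0.033868, Gamma_tst = 0.032141, Gamma_ttt = 0.297503
  tau = 0.625000: gamma = (-0.125000, 0.437500), gamma' = (-1.000000, 0.500000); Gamma_sss = 0.097302, Gamma_sst = -0.022980, Gamma_stt = -0.429546, Gamma_tss = -0.033003, Gamma_tst = 0.027868, Gamma_ttt = 0.302230
  tau = 0.750000: gamma = (-0.250000, 0.500000), gamma' = (-1.000000, 0.500000); Gamma_sss = 0.111463, Gamma_sst = -0.053864, Gamma_stt = -0.356205, Gamma_tss = -0.033843, Gamma_tst = 0.023747, Gamma_ttt = 0.308575
  tau = 0.875000: gamma = (-0.375000, 0.562500), gamma' = (-1.000000, 0.500000); Gamma_sss = 0.124899, Gamma_sst = -0.084461, Gamma_stt = -0.274094, Gamma_tss = -0.036643, Gamma_tst = 0.020124, Gamma_ttt = 0.315910
  tau = 1.000000: gamma = (-0.500000, 0.625000), gamma' = (-1.000000, 0.500000); Gamma_sss = 0.137331, Gamma_sst = -0.114184, Gamma_stt = -0.180990, Gamma_tss = -0.041605, Gamma_tst = 0.017331, Gamma_ttt = 0.323458
step 0: V^s = -0.2500, V^t = 0.5000
step 1: k1 = (0.254276, -0.036641), k2 = (0.216689, -0.038637), k3 = (0.216627, -0.038306), k4 = (0.180530, -0.041188); V <- V + (h/6)(k1 + 2k2 + 2k3 + k4): V^s = -0.1958, V^t = 0.4903
step 2: k1 = (0.180502, -0.041184), k2 = (0.145317, -0.044575), k3 = (0.144968, -0.044290), k4 = (0.110037, -0.047922); V <- V + (h/6)(k1 + 2k2 + 2k3 + k4): V^s = -0.1595, V^t = 0.4792
step 3: k1 = (0.110029, -0.047919), k2 = (0.074910, -0.051485), k3 = (0.074347, -0.051224), k4 = (0.038449, -0.054445); V <- V + (h/6)(k1 + 2k2 + 2k3 + k4): V^s = -0.1409, V^t = 0.4664
step 4: k1 = (0.038452, -0.054445), k2 = (0.001431, -0.056993), k3 = (0.000641, -0.056733), k4 = (-0.038067, -0.058227); V <- V + (h/6)(k1 + 2k2 + 2k3 + k4): V^s = -0.1407, V^t = 0.4522

Answer: V^s = -0.1407, V^t = 0.4522


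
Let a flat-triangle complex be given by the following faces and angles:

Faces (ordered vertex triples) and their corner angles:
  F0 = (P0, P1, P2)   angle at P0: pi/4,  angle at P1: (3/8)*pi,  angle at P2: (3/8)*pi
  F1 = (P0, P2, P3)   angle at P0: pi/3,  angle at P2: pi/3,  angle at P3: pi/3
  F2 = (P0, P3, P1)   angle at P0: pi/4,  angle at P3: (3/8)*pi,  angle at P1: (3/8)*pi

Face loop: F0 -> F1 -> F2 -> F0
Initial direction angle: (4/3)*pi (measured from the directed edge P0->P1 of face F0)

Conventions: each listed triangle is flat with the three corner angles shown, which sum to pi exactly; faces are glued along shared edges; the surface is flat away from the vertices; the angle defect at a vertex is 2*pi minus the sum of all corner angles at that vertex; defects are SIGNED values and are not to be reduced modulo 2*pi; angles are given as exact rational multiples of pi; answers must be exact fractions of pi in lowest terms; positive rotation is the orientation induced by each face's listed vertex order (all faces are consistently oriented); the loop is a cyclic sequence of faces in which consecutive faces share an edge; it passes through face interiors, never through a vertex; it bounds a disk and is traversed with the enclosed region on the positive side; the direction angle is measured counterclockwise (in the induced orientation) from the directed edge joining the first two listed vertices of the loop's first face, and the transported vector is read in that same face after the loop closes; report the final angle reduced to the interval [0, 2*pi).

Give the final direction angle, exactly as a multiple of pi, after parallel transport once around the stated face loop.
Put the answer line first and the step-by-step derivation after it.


Answer: final direction angle = pi/2

enclosed vertex P0: corner angles sum to (5/6)*pi, defect = 2*pi - (5/6)*pi = (7/6)*pi
by Gauss-Bonnet the loop rotates the vector by the enclosed defect sum (positive orientation, mod 2*pi)
final angle = (4/3)*pi + (7/6)*pi = pi/2 (mod 2*pi)


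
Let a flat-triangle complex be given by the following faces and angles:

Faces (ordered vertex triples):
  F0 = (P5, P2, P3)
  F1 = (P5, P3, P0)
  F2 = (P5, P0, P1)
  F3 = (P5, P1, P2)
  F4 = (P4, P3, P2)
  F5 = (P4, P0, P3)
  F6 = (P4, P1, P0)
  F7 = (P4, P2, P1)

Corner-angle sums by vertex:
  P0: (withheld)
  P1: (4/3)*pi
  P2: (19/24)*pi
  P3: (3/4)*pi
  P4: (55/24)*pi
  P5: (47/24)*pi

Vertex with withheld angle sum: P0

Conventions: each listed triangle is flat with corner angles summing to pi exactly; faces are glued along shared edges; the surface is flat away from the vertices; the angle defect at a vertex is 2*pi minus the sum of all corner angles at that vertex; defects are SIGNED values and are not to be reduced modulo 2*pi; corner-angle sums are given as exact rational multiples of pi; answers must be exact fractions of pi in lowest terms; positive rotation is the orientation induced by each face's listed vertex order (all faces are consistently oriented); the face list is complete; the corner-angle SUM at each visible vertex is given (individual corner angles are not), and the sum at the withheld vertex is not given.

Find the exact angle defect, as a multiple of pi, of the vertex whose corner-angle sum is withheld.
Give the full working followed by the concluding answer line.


V = 6, E = 12, F = 8; chi = V - E + F = 2
Gauss-Bonnet: total defect = 2*pi*chi = 4*pi; visible defects sum to (23/8)*pi

Answer: defect(P0) = (9/8)*pi


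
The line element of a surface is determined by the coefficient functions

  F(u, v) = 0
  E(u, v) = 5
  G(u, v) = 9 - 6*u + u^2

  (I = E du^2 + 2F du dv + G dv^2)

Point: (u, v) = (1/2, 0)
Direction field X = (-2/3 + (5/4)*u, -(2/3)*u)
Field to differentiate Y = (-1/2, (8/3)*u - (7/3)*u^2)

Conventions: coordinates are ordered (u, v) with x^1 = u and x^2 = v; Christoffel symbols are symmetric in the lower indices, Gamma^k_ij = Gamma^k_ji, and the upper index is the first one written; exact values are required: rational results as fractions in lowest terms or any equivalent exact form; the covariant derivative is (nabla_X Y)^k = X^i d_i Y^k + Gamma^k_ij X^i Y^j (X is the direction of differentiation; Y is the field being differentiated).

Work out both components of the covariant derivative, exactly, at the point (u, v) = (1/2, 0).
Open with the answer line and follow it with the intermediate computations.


Answer: (nabla_X Y)^u = -1/8, (nabla_X Y)^v = -49/720

E = 5, F = 0, G = 25/4 at the point
E_u = 0, E_v = 0, F_u = 0, F_v = 0, G_u = -5, G_v = 0
EG - F^2 = 125/4;  g^inv = (4/125) * [[25/4, 0], [0, 5]]
first-kind symbols [ij,l] = (1/2)(d_i g_jl + d_j g_il - d_l g_ij): [uu,u] = E_u/2 = 0, [uu,v] = F_u - E_v/2 = 0, [uv,u] = E_v/2 = 0, [uv,v] = G_u/2 = -5/2, [vv,u] = F_v - G_u/2 = 5/2, [vv,v] = G_v/2 = 0
Gamma^u_ij = (G*[ij,u] - F*[ij,v])/(EG - F^2), Gamma^v_ij = (E*[ij,v] - F*[ij,u])/(EG - F^2)
Gamma_uuu = 0, Gamma_uuv = 0, Gamma_uvv = 1/2, Gamma_vuu = 0, Gamma_vuv = -2/5, Gamma_vvv = 0
X = (-1/24, -1/3), Y = (-1/2, 3/4) at the point


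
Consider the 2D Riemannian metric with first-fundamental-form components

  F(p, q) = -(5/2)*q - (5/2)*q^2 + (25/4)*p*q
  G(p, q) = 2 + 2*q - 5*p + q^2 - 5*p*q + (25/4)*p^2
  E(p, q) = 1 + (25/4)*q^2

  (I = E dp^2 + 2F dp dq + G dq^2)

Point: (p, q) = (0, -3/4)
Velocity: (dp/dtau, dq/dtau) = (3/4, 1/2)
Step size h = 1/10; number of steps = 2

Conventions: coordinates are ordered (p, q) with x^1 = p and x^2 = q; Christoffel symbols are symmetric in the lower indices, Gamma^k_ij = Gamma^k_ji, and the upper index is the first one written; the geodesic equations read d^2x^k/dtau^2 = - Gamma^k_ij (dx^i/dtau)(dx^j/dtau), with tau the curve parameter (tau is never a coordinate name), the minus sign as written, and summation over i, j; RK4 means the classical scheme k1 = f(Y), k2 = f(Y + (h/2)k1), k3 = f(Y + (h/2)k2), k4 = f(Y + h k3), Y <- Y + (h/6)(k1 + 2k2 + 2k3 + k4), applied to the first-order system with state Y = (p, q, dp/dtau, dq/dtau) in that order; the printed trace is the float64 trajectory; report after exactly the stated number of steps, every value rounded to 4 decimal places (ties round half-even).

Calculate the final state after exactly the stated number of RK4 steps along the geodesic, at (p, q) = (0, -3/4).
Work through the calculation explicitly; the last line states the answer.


f(Y) = (dp/dtau, dq/dtau, -Gamma^p_ij Y'^i Y'^j, -Gamma^q_ij Y'^i Y'^j) with the Gammas evaluated at the stage position; h = 0.100000; intermediate values shown to 6 dp
step 0: p = 0.0000, q = -0.7500, dp/dtau = 0.7500, dq/dtau = 0.5000
step 1:
  k1: at (p, q) = (0.000000, -0.750000), (dp/dtau, dq/dtau) = (0.750000, 0.500000); Gamma_ppp = 0.000000, Gamma_ppq = -1.023891, Gamma_pqq = 0.409556, Gamma_qpp = 0.000000, Gamma_qpq = -0.136519, Gamma_qqq = 0.054608; k1 = (0.750000, 0.500000, 0.665529, 0.088737)
  k2: at (p, q) = (0.037500, -0.725000), (dp/dtau, dq/dtau) = (0.783276, 0.504437); Gamma_ppp = 0.000000, Gamma_ppq = -1.049384, Gamma_pqq = 0.419754, Gamma_qpp = 0.000000, Gamma_qpq = -0.104938, Gamma_qqq = 0.041975; k2 = (0.783276, 0.504437, 0.722443, 0.072244)
  k3: at (p, q) = (0.039164, -0.724778), (dp/dtau, dq/dtau) = (0.786122, 0.503612); Gamma_ppp = 0.000000, Gamma_ppq = -1.049895, Gamma_pqq = 0.419958, Gamma_qpp = 0.000000, Gamma_qpq = -0.102740, Gamma_qqq = 0.041096; k3 = (0.786122, 0.503612, 0.724797, 0.070927)
  k4: at (p, q) = (0.078612, -0.699639), (dp/dtau, dq/dtau) = (0.822480, 0.507093); Gamma_ppp = 0.000000, Gamma_ppq = -1.074352, Gamma_pqq = 0.429741, Gamma_qpp = 0.000000, Gamma_qpq = -0.063776, Gamma_qqq = 0.025510; k4 = (0.822480, 0.507093, 0.785662, 0.046639)
  Y <- Y + (h/6)(k1 + 2k2 + 2k3 + k4): p = 0.0785, q = -0.6996, dp/dtau = 0.8224, dq/dtau = 0.5070
step 2:
  k1: at (p, q) = (0.078521, -0.699613), (dp/dtau, dq/dtau) = (0.822428, 0.507029); Gamma_ppp = 0.000000, Gamma_ppq = -1.074358, Gamma_pqq = 0.429743, Gamma_qpp = 0.000000, Gamma_qpq = -0.063934, Gamma_qqq = 0.025574; k1 = (0.822428, 0.507029, 0.785525, 0.046746)
  k2: at (p, q) = (0.119643, -0.674262), (dp/dtau, dq/dtau) = (0.861704, 0.509366); Gamma_ppp = 0.000000, Gamma_ppq = -1.096820, Gamma_pqq = 0.438728, Gamma_qpp = 0.000000, Gamma_qpq = -0.017328, Gamma_qqq = 0.006931; k2 = (0.861704, 0.509366, 0.849009, 0.013413)
  k3: at (p, q) = (0.121606, -0.674145), (dp/dtau, dq/dtau) = (0.864878, 0.507699); Gamma_ppp = 0.000000, Gamma_ppq = -1.096977, Gamma_pqq = 0.438791, Gamma_qpp = 0.000000, Gamma_qpq = -0.014214, Gamma_qqq = 0.005686; k3 = (0.864878, 0.507699, 0.850259, 0.011017)
  k4: at (p, q) = (0.165009, -0.648844), (dp/dtau, dq/dtau) = (0.907454, 0.508130); Gamma_ppp = 0.000000, Gamma_ppq = -1.115617, Gamma_pqq = 0.446247, Gamma_qpp = 0.000000, Gamma_qpq = 0.042205, Gamma_qqq = -0.016882; k4 = (0.907454, 0.508130, 0.913614, -0.034563)
  Y <- Y + (h/6)(k1 + 2k2 + 2k3 + k4): p = 0.1649, q = -0.6488, dp/dtau = 0.9074, dq/dtau = 0.5080

Answer: p = 0.1649, q = -0.6488, dp/dtau = 0.9074, dq/dtau = 0.5080


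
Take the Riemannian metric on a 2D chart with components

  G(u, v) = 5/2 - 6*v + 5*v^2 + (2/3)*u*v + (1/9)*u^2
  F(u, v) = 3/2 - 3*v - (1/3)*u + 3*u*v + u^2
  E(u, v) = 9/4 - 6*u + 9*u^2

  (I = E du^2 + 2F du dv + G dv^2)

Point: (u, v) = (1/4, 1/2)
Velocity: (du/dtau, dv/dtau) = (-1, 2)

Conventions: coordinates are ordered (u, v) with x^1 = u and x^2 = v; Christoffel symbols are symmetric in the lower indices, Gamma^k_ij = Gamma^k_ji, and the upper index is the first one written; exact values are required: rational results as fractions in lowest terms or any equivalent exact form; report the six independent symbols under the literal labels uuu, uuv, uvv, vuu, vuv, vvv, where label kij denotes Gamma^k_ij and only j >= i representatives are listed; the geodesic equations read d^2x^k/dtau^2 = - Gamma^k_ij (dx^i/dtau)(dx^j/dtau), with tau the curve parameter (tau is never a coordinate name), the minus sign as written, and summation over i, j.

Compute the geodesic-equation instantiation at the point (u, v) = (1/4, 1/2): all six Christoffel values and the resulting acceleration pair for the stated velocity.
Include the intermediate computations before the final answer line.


E = 21/16, F = 17/48, G = 121/144 at the point
E_u = -3/2, E_v = 0, F_u = 5/3, F_v = -9/4, G_u = 7/18, G_v = -5/6
EG - F^2 = 563/576;  g^inv = (576/563) * [[121/144, -17/48], [-17/48, 21/16]]
first-kind symbols [ij,l] = (1/2)(d_i g_jl + d_j g_il - d_l g_ij): [uu,u] = E_u/2 = -3/4, [uu,v] = F_u - E_v/2 = 5/3, [uv,u] = E_v/2 = 0, [uv,v] = G_u/2 = 7/36, [vv,u] = F_v - G_u/2 = -22/9, [vv,v] = G_v/2 = -5/12
Gamma^u_ij = (G*[ij,u] - F*[ij,v])/(EG - F^2), Gamma^v_ij = (E*[ij,v] - F*[ij,u])/(EG - F^2)
Gamma_uuu = -703/563, Gamma_uuv = -119/1689, Gamma_uvv = -9883/5067, Gamma_vuu = 1413/563, Gamma_vuv = 147/563, Gamma_vvv = 551/1689
d^2u/dtau^2 = -(Gamma_uuu*(-1)^2 + 2*Gamma_uuv*(-1)*(2) + Gamma_uvv*(2)^2) = 44431/5067
d^2v/dtau^2 = -(Gamma_vuu*(-1)^2 + 2*Gamma_vuv*(-1)*(2) + Gamma_vvv*(2)^2) = -4679/1689

Answer: Gamma_uuu = -703/563, Gamma_uuv = -119/1689, Gamma_uvv = -9883/5067, Gamma_vuu = 1413/563, Gamma_vuv = 147/563, Gamma_vvv = 551/1689; accelerations (d^2u/dtau^2, d^2v/dtau^2) = (44431/5067, -4679/1689)


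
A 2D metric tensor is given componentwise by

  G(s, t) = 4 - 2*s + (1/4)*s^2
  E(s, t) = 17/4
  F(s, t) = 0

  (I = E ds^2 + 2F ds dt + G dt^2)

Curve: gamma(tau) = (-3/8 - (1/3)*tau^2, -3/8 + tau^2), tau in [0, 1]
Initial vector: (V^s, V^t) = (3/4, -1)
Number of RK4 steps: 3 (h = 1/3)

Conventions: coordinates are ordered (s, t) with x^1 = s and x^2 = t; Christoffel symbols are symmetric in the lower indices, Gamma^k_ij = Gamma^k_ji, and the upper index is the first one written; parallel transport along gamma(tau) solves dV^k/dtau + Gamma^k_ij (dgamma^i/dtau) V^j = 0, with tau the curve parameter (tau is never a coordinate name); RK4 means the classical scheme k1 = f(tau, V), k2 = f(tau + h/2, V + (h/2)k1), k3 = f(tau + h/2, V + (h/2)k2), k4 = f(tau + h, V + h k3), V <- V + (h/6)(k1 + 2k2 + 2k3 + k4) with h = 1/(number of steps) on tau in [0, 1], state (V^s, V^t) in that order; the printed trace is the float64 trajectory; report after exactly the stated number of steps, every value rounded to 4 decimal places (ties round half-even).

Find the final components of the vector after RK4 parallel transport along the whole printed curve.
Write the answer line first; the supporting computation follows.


Answer: V^s = 0.9829, V^t = -0.7443

gamma'(tau) = (-(2/3)*tau, 2*tau); f(tau, V)^k = -Gamma^k_ij(gamma(tau)) gamma'^i(tau) V^j; h = 1/3; intermediate values shown to 6 dp
curve data and Christoffel symbols at the stage parameters:
  tau = 0.000000: gamma = (-0.375000, -0.375000), gamma' = (0.000000, 0.000000); Gamma_sss = 0.000000, Gamma_sst = 0.000000, Gamma_stt = 0.257353, Gamma_tss = 0.000000, Gamma_tst = -0.228571, Gamma_ttt = 0.000000
  tau = 0.166667: gamma = (-0.384259, -0.347222), gamma' = (-0.111111, 0.333333); Gamma_sss = 0.000000, Gamma_sst = 0.000000, Gamma_stt = 0.257898, Gamma_tss = 0.000000, Gamma_tst = -0.228089, Gamma_ttt = 0.000000
  tau = 0.333333: gamma = (-0.412037, -0.263889), gamma' = (-0.222222, 0.666667); Gamma_sss = 0.000000, Gamma_sst = 0.000000, Gamma_stt = 0.259532, Gamma_tss = 0.000000, Gamma_tst = -0.226653, Gamma_ttt = 0.000000
  tau = 0.500000: gamma = (-0.458333, -0.125000), gamma' = (-0.333333, 1.000000); Gamma_sss = 0.000000, Gamma_sst = 0.000000, Gamma_stt = 0.262255, Gamma_tss = 0.000000, Gamma_tst = -0.224299, Gamma_ttt = 0.000000
  tau = 0.666667: gamma = (-0.523148, 0.069444), gamma' = (-0.444444, 1.333333); Gamma_sss = 0.000000, Gamma_sst = 0.000000, Gamma_stt = 0.266068, Gamma_tss = 0.000000, Gamma_tst = -0.221085, Gamma_ttt = 0.000000
  tau = 0.833333: gamma = (-0.606481, 0.319444), gamma' = (-0.555556, 1.666667); Gamma_sss = 0.000000, Gamma_sst = 0.000000, Gamma_stt = 0.270969, Gamma_tss = 0.000000, Gamma_tst = -0.217085, Gamma_ttt = 0.000000
  tau = 1.000000: gamma = (-0.708333, 0.625000), gamma' = (-0.666667, 2.000000); Gamma_sss = 0.000000, Gamma_sst = 0.000000, Gamma_stt = 0.276961, Gamma_tss = 0.000000, Gamma_tst = -0.212389, Gamma_ttt = 0.000000
step 0: V^s = 0.7500, V^t = -1.0000
step 1: k1 = (0.000000, 0.000000), k2 = (0.085966, 0.082365), k3 = (0.084786, 0.083107), k4 = (0.168228, 0.166569); V <- V + (h/6)(k1 + 2k2 + 2k3 + k4): V^s = 0.7783, V^t = -0.9724
step 2: k1 = (0.168239, 0.166580), k2 = (0.247725, 0.251489), k3 = (0.244014, 0.253403), k4 = (0.314986, 0.340654); V <- V + (h/6)(k1 + 2k2 + 2k3 + k4): V^s = 0.8598, V^t = -0.8881
step 3: k1 = (0.315053, 0.340715), k2 = (0.375426, 0.430339), k3 = (0.368680, 0.432178), k4 = (0.412130, 0.522776); V <- V + (h/6)(k1 + 2k2 + 2k3 + k4): V^s = 0.9829, V^t = -0.7443


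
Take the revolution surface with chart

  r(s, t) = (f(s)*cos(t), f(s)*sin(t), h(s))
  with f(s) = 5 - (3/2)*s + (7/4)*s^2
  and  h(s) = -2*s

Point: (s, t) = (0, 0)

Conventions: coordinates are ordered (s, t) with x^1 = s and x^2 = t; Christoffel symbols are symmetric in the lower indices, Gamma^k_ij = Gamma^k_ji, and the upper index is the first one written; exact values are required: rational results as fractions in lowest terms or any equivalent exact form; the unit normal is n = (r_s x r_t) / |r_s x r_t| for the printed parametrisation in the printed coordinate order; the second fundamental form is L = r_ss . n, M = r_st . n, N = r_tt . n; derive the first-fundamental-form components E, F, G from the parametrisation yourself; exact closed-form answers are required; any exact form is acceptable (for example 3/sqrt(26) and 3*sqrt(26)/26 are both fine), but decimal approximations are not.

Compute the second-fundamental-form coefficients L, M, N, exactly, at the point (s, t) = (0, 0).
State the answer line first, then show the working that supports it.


Answer: L = 14/5, M = 0, N = -4

f = 5, f' = -3/2, f'' = 7/2, h' = -2, h'' = 0
E = 25/4, F = 0, G = 25; answer radicand W^2 = 25/4
unnormalised second-form numerators: l = 7, m = 0, n = -10; L = l/sqrt(25/4), and similarly M = m/sqrt(W^2), N = n/sqrt(W^2)


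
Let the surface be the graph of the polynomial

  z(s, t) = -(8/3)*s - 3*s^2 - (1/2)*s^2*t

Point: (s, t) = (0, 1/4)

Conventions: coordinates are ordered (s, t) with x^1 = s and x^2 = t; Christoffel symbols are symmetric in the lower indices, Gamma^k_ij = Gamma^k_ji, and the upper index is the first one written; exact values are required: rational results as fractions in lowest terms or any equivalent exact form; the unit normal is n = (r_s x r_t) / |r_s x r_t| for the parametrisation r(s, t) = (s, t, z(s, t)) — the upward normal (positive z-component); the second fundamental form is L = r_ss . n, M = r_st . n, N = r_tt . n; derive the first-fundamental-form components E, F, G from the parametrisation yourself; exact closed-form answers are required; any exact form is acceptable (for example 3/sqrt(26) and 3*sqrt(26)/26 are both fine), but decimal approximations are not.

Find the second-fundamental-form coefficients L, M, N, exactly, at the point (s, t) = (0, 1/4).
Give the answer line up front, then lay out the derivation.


Answer: L = -75*sqrt(73)/292, M = 0, N = 0

z_s = -8/3, z_t = 0, z_ss = -25/4, z_st = 0, z_tt = 0
E = 73/9, F = 0, G = 1; answer radicand W^2 = 73/9
unnormalised second-form numerators: l = -25/4, m = 0, n = 0; L = l/sqrt(73/9), and similarly M = m/sqrt(W^2), N = n/sqrt(W^2)


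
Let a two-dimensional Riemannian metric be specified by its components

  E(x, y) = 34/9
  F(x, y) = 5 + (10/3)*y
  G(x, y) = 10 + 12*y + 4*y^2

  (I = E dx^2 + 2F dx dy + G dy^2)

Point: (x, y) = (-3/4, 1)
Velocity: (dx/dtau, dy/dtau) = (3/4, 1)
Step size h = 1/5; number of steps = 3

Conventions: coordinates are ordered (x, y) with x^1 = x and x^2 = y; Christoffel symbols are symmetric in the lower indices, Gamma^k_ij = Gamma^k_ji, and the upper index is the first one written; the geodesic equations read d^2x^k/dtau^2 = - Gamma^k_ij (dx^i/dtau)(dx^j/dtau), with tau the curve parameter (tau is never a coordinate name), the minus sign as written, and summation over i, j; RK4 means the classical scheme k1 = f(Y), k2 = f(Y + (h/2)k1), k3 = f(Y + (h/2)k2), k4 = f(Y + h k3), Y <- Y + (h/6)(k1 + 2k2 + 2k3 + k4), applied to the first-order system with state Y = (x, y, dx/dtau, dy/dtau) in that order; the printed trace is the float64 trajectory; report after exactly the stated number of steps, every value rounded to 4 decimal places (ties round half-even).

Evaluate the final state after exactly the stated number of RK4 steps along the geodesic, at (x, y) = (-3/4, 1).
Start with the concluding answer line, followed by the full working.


Answer: x = -0.3164, y = 1.5475, dx/dtau = 0.7011, dy/dtau = 0.8385

f(Y) = (dx/dtau, dy/dtau, -Gamma^x_ij Y'^i Y'^j, -Gamma^y_ij Y'^i Y'^j) with the Gammas evaluated at the stage position; h = 0.200000; intermediate values shown to 6 dp
step 0: x = -0.7500, y = 1.0000, dx/dtau = 0.7500, dy/dtau = 1.0000
step 1:
  k1: at (x, y) = (-0.750000, 1.000000), (dx/dtau, dy/dtau) = (0.750000, 1.000000); Gamma_xxx = 0.000000, Gamma_xxy = 0.000000, Gamma_xyy = 0.115830, Gamma_yxx = 0.000000, Gamma_yxy = 0.000000, Gamma_yyy = 0.347490; k1 = (0.750000, 1.000000, -0.115830, -0.347490)
  k2: at (x, y) = (-0.675000, 1.100000), (dx/dtau, dy/dtau) = (0.738417, 0.965251); Gamma_xxx = 0.000000, Gamma_xxy = 0.000000, Gamma_xyy = 0.108163, Gamma_yxx = 0.000000, Gamma_yxy = 0.000000, Gamma_yyy = 0.337468; k2 = (0.738417, 0.965251, -0.100776, -0.314422)
  k3: at (x, y) = (-0.676158, 1.096525), (dx/dtau, dy/dtau) = (0.739922, 0.968558); Gamma_xxx = 0.000000, Gamma_xxy = 0.000000, Gamma_xyy = 0.108417, Gamma_yxx = 0.000000, Gamma_yxy = 0.000000, Gamma_yyy = 0.337808; k3 = (0.739922, 0.968558, -0.101706, -0.316899)
  k4: at (x, y) = (-0.602016, 1.193712), (dx/dtau, dy/dtau) = (0.729659, 0.936620); Gamma_xxx = 0.000000, Gamma_xxy = 0.000000, Gamma_xyy = 0.101619, Gamma_yxx = 0.000000, Gamma_yxy = 0.000000, Gamma_yyy = 0.328480; k4 = (0.729659, 0.936620, -0.089146, -0.288162)
  Y <- Y + (h/6)(k1 + 2k2 + 2k3 + k4): x = -0.6021, y = 1.1935, dx/dtau = 0.7297, dy/dtau = 0.9367
step 2:
  k1: at (x, y) = (-0.602122, 1.193475), (dx/dtau, dy/dtau) = (0.729669, 0.936724); Gamma_xxx = 0.000000, Gamma_xxy = 0.000000, Gamma_xyy = 0.101635, Gamma_yxx = 0.000000, Gamma_yxy = 0.000000, Gamma_yyy = 0.328503; k1 = (0.729669, 0.936724, -0.089180, -0.288245)
  k2: at (x, y) = (-0.529155, 1.287147), (dx/dtau, dy/dtau) = (0.720751, 0.907899); Gamma_xxx = 0.000000, Gamma_xxy = 0.000000, Gamma_xyy = 0.095647, Gamma_yxx = 0.000000, Gamma_yxy = 0.000000, Gamma_yyy = 0.319897; k2 = (0.720751, 0.907899, -0.078840, -0.263685)
  k3: at (x, y) = (-0.530047, 1.284264), (dx/dtau, dy/dtau) = (0.721785, 0.910355); Gamma_xxx = 0.000000, Gamma_xxy = 0.000000, Gamma_xyy = 0.095823, Gamma_yxx = 0.000000, Gamma_yxy = 0.000000, Gamma_yyy = 0.320157; k3 = (0.721785, 0.910355, -0.079413, -0.265329)
  k4: at (x, y) = (-0.457765, 1.375546), (dx/dtau, dy/dtau) = (0.713786, 0.883658); Gamma_xxx = 0.000000, Gamma_xxy = 0.000000, Gamma_xyy = 0.090450, Gamma_yxx = 0.000000, Gamma_yxy = 0.000000, Gamma_yyy = 0.312111; k4 = (0.713786, 0.883658, -0.070628, -0.243712)
  Y <- Y + (h/6)(k1 + 2k2 + 2k3 + k4): x = -0.4578, y = 1.3754, dx/dtau = 0.7138, dy/dtau = 0.8837
step 3:
  k1: at (x, y) = (-0.457838, 1.375371), (dx/dtau, dy/dtau) = (0.713792, 0.883724); Gamma_xxx = 0.000000, Gamma_xxy = 0.000000, Gamma_xyy = 0.090460, Gamma_yxx = 0.000000, Gamma_yxy = 0.000000, Gamma_yyy = 0.312126; k1 = (0.713792, 0.883724, -0.070646, -0.243761)
  k2: at (x, y) = (-0.386459, 1.463743), (dx/dtau, dy/dtau) = (0.706727, 0.859348); Gamma_xxx = 0.000000, Gamma_xxy = 0.000000, Gamma_xyy = 0.085661, Gamma_yxx = 0.000000, Gamma_yxy = 0.000000, Gamma_yyy = 0.304654; k2 = (0.706727, 0.859348, -0.063259, -0.224981)
  k3: at (x, y) = (-0.387165, 1.461306), (dx/dtau, dy/dtau) = (0.707466, 0.861226); Gamma_xxx = 0.000000, Gamma_xxy = 0.000000, Gamma_xyy = 0.085789, Gamma_yxx = 0.000000, Gamma_yxy = 0.000000, Gamma_yyy = 0.304856; k3 = (0.707466, 0.861226, -0.063630, -0.226115)
  k4: at (x, y) = (-0.316345, 1.547616), (dx/dtau, dy/dtau) = (0.701065, 0.838501); Gamma_xxx = 0.000000, Gamma_xxy = 0.000000, Gamma_xyy = 0.081441, Gamma_yxx = 0.000000, Gamma_yxy = 0.000000, Gamma_yyy = 0.297840; k4 = (0.701065, 0.838501, -0.057260, -0.209406)
  Y <- Y + (h/6)(k1 + 2k2 + 2k3 + k4): x = -0.3164, y = 1.5475, dx/dtau = 0.7011, dy/dtau = 0.8385


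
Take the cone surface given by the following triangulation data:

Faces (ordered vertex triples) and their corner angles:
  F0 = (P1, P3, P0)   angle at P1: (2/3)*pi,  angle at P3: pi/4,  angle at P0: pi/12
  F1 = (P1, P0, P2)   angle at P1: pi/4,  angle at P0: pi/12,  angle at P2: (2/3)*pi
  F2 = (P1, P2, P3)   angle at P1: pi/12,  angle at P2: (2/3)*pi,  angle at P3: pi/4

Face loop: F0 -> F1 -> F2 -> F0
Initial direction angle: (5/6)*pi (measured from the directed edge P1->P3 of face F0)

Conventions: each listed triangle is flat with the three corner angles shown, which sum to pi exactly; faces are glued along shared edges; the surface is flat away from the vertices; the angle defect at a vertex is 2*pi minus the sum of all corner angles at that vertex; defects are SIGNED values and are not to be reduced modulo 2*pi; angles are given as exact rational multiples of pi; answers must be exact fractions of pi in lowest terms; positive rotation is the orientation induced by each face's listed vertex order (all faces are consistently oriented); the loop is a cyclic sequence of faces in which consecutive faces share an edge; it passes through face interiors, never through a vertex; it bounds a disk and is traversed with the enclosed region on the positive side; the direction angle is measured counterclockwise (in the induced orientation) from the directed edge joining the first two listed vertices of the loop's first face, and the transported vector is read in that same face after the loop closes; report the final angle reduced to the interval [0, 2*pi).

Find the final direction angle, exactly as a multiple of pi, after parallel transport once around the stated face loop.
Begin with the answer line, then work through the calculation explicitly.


Answer: final direction angle = (11/6)*pi

enclosed vertex P1: corner angles sum to pi, defect = 2*pi - pi = pi
holonomy = initial angle + sum of enclosed defects (mod 2*pi), positive in the induced orientation
final angle = (5/6)*pi + pi = (11/6)*pi (mod 2*pi)


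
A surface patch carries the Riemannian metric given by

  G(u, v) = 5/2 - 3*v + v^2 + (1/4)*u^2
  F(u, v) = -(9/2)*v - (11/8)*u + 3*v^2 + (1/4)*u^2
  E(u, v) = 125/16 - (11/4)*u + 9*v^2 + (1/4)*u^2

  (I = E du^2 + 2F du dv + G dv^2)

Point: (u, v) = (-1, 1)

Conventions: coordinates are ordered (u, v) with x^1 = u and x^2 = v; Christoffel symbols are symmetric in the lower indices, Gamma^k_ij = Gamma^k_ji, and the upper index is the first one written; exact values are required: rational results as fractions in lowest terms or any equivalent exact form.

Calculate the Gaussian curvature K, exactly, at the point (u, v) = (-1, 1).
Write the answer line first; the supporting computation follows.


Answer: K = -187012/225625

E = 317/16, F = 1/8, G = 3/4, EG - F^2 = 475/32 at the point
E_u = -13/4, E_v = 18, F_u = -15/8, F_v = 3/2, G_u = -1/2, G_v = -1
E_vv = 18, F_uv = 0, G_uu = 1/2
Evaluate Brioschi's two determinant matrices M1, M2 and divide by (EG - F^2)^2.
M1 = [[-E_vv/2 + F_uv - G_uu/2, E_u/2, F_u - E_v/2], [F_v - G_u/2, E, F], [G_v/2, F, G]] = [[-37/4, -13/8, -87/8], [7/4, 317/16, 1/8], [-1/2, 1/8, 3/4]]; det M1 = -31383/128
M2 = [[0, E_v/2, G_u/2], [E_v/2, E, F], [G_u/2, F, G]] = [[0, 9, -1/4], [9, 317/16, 1/8], [-1/4, 1/8, 3/4]]; det M2 = -16013/256
det M1 - det M2 = -46753/256; K = -46753/256 / (475/32)^2 = -187012/225625


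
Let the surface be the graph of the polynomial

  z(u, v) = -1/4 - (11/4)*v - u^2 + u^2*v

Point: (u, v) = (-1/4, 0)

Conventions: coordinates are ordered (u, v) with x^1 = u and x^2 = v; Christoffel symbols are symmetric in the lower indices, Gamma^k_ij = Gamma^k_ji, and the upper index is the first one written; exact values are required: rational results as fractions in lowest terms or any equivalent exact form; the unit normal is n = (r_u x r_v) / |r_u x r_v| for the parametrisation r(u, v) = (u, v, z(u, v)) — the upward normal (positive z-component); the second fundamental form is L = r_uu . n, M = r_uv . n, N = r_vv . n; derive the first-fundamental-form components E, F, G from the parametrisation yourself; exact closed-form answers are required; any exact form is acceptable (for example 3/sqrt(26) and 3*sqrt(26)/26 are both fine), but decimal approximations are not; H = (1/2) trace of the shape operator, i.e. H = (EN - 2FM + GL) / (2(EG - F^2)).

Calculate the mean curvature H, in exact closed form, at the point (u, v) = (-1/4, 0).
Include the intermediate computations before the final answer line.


z_u = 1/2, z_v = -43/16, z_uu = -2, z_uv = -1/2, z_vv = 0
E = 5/4, F = -43/32, G = 2105/256; answer radicand W^2 = 2169/256
unnormalised second-form numerators: l = -2, m = -1/2, n = 0; L = l/sqrt(2169/256), and similarly M = m/sqrt(W^2), N = n/sqrt(W^2)
H = (E*n - 2*F*m + G*l) / (2*(EG - F^2)*sqrt(W^2)); E*n - 2*F*m + G*l = -2277/128, EG - F^2 = 2169/256, so H = (-253/241)/sqrt(2169/256)

Answer: H = -4048*sqrt(241)/174243


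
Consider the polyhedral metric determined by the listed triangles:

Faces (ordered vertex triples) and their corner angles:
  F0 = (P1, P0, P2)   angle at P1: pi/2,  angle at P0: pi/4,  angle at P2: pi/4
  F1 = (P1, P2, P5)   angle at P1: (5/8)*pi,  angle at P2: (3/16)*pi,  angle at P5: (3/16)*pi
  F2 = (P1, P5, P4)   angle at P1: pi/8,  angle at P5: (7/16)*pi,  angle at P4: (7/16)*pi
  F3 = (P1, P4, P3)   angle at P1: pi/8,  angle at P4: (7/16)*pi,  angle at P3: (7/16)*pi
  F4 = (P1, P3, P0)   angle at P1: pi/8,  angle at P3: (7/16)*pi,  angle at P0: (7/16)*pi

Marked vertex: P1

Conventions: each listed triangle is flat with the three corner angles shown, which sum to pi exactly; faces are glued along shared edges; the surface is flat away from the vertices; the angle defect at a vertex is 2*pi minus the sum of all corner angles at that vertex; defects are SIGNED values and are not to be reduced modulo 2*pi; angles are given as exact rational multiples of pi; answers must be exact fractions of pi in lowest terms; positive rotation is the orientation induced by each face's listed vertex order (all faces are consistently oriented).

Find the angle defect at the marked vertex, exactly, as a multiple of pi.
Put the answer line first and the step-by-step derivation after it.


Answer: defect(P1) = pi/2

Sum of corner angles at P1: (3/2)*pi
defect = 2*pi - (3/2)*pi
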